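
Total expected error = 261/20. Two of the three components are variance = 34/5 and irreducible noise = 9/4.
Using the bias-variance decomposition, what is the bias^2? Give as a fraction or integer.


Total error = bias^2 + variance + irreducible noise. So bias^2 = 261/20 - 34/5 - 9/4 = 4.

4


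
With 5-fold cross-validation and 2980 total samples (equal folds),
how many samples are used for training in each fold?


Each validation fold has 2980/5 = 596 samples. Training set = 2980 - 596 = 2384.

2384


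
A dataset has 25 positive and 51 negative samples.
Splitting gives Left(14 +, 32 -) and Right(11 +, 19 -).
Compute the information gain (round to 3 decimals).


H(parent) = 0.9138. H(left) = 0.8865, H(right) = 0.9481. Weighted = (46/76)*0.8865 + (30/76)*0.9481 = 0.9108. IG = 0.9138 - 0.9108 = 0.0030, which rounds to 0.003.

0.003


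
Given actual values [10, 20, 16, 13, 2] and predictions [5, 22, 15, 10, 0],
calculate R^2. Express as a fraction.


Mean(y) = 61/5. SS_res = 43. SS_tot = 924/5. R^2 = 1 - 43/(924/5) = 709/924.

709/924


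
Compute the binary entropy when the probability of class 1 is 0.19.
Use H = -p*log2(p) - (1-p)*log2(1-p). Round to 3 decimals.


H = -0.19*log2(0.19) - 0.81*log2(0.81) = 0.701.

0.701


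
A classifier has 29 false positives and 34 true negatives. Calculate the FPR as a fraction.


FPR = FP / (FP + TN) = 29 / 63 = 29/63.

29/63


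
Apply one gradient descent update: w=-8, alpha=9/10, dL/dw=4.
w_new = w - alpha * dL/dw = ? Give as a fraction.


w_new = -8 - 9/10 * 4 = -8 - 18/5 = -58/5.

-58/5


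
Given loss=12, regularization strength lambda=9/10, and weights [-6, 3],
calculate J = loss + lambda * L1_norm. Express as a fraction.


L1 norm = sum(|w|) = 9. J = 12 + 9/10 * 9 = 201/10.

201/10


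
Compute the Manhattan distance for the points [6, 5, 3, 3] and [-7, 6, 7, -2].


d = sum of absolute differences: |6--7|=13 + |5-6|=1 + |3-7|=4 + |3--2|=5 = 23.

23


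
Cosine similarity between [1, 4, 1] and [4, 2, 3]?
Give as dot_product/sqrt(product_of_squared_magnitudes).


dot = 15. |a|^2 = 18, |b|^2 = 29. cos = 15/sqrt(522).

15/sqrt(522)


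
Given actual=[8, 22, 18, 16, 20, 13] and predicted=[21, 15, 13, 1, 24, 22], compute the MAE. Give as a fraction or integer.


MAE = (1/6) * (|8-21|=13 + |22-15|=7 + |18-13|=5 + |16-1|=15 + |20-24|=4 + |13-22|=9). Sum = 53. MAE = 53/6.

53/6


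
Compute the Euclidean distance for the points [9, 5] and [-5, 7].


d = sqrt(sum of squared differences). (9--5)^2=196, (5-7)^2=4. Sum = 200.

sqrt(200)


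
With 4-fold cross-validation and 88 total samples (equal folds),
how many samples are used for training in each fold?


Each validation fold has 88/4 = 22 samples. Training set = 88 - 22 = 66.

66


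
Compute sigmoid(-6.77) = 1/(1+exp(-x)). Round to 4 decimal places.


sigma(-6.77) = 1/(1+e^(6.77)) = 1/(1+871.311894) = 1/872.311894 = 0.0011.

0.0011


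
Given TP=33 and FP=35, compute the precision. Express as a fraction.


Precision = TP / (TP + FP) = 33 / 68 = 33/68.

33/68


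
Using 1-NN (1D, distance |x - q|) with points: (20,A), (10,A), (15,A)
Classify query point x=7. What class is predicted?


Distances: |20-7|=13, |10-7|=3, |15-7|=8. 1 nearest: (10,A). Counts: {'A': 1}. Majority class: A.

A


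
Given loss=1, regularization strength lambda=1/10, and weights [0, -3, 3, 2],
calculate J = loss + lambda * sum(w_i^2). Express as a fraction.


L2 sq norm = sum(w^2) = 22. J = 1 + 1/10 * 22 = 16/5.

16/5


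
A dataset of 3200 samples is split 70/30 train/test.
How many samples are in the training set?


Test set = 3200 * 30% = 960. Training set = 3200 - 960 = 2240.

2240


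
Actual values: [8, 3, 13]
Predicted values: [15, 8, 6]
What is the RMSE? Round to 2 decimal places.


MSE = 41.0000. RMSE = sqrt(41.0000) = 6.40.

6.40


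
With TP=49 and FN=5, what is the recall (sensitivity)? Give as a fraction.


Recall = TP / (TP + FN) = 49 / 54 = 49/54.

49/54


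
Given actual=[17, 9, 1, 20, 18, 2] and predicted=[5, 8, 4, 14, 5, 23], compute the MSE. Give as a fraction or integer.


MSE = (1/6) * ((17-5)^2=144 + (9-8)^2=1 + (1-4)^2=9 + (20-14)^2=36 + (18-5)^2=169 + (2-23)^2=441). Sum = 800. MSE = 400/3.

400/3


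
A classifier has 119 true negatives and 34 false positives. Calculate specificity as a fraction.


Specificity = TN / (TN + FP) = 119 / 153 = 7/9.

7/9


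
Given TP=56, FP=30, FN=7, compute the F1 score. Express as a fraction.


Precision = 56/86 = 28/43. Recall = 56/63 = 8/9. F1 = 2*P*R/(P+R) = 112/149.

112/149


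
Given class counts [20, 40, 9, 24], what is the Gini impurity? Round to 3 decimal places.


Total = 93. Proportions: 20/93, 40/93, 9/93, 24/93. sum(p_i^2) = 0.3072. Gini = 1 - 0.3072 = 0.6928, which rounds to 0.693.

0.693


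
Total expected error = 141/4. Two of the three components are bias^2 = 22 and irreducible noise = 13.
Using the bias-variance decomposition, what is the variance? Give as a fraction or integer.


Total error = bias^2 + variance + irreducible noise. So variance = 141/4 - 22 - 13 = 1/4.

1/4


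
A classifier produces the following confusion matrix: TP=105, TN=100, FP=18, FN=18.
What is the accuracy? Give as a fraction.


Accuracy = (TP + TN) / (TP + TN + FP + FN) = (105 + 100) / 241 = 205/241.

205/241


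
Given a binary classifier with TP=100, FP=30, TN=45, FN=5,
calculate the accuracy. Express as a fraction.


Accuracy = (TP + TN) / (TP + TN + FP + FN) = (100 + 45) / 180 = 29/36.

29/36


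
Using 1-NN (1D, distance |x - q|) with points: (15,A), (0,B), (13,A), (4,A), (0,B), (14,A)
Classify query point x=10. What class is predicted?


Distances: |15-10|=5, |0-10|=10, |13-10|=3, |4-10|=6, |0-10|=10, |14-10|=4. 1 nearest: (13,A). Counts: {'A': 1}. Majority class: A.

A


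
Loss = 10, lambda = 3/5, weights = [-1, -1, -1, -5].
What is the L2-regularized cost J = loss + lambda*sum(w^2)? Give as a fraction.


L2 sq norm = sum(w^2) = 28. J = 10 + 3/5 * 28 = 134/5.

134/5


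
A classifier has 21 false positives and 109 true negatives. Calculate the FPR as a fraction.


FPR = FP / (FP + TN) = 21 / 130 = 21/130.

21/130


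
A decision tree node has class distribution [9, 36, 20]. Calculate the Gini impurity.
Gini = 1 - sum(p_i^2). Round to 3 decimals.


Total = 65. Proportions: 9/65, 36/65, 20/65. sum(p_i^2) = 0.4206. Gini = 1 - 0.4206 = 0.5794, which rounds to 0.579.

0.579


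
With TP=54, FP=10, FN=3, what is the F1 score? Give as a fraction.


Precision = 54/64 = 27/32. Recall = 54/57 = 18/19. F1 = 2*P*R/(P+R) = 108/121.

108/121


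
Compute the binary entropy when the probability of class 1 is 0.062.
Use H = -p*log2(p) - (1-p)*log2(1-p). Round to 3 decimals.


H = -0.062*log2(0.062) - 0.938*log2(0.938) = 0.335.

0.335


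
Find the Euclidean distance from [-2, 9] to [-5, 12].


d = sqrt(sum of squared differences). (-2--5)^2=9, (9-12)^2=9. Sum = 18.

sqrt(18)


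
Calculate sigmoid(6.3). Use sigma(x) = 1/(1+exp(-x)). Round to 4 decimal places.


sigma(6.3) = 1/(1+e^(-6.3)) = 1/(1+0.001836) = 1/1.001836 = 0.9982.

0.9982


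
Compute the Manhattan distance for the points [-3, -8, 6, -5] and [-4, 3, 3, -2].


d = sum of absolute differences: |-3--4|=1 + |-8-3|=11 + |6-3|=3 + |-5--2|=3 = 18.

18


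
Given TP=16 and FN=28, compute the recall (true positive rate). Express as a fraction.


Recall = TP / (TP + FN) = 16 / 44 = 4/11.

4/11


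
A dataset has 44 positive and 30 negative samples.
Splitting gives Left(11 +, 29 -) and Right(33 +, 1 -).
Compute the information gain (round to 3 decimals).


H(parent) = 0.9740. H(left) = 0.8485, H(right) = 0.1914. Weighted = (40/74)*0.8485 + (34/74)*0.1914 = 0.5466. IG = 0.9740 - 0.5466 = 0.4274, which rounds to 0.427.

0.427


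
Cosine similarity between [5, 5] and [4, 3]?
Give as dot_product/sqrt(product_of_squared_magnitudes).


dot = 35. |a|^2 = 50, |b|^2 = 25. cos = 35/sqrt(1250).

35/sqrt(1250)


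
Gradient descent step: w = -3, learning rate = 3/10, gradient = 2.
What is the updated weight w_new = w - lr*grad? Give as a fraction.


w_new = -3 - 3/10 * 2 = -3 - 3/5 = -18/5.

-18/5


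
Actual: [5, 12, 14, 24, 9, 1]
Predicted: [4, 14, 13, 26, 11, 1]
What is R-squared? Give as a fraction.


Mean(y) = 65/6. SS_res = 14. SS_tot = 1913/6. R^2 = 1 - 14/(1913/6) = 1829/1913.

1829/1913


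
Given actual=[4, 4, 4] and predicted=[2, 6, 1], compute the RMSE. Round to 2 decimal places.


MSE = 5.6667. RMSE = sqrt(5.6667) = 2.38.

2.38


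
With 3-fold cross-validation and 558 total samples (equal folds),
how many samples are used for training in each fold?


Each validation fold has 558/3 = 186 samples. Training set = 558 - 186 = 372.

372


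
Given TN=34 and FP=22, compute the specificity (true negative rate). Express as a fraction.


Specificity = TN / (TN + FP) = 34 / 56 = 17/28.

17/28


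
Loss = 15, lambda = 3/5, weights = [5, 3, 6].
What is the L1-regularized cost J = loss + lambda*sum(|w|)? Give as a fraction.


L1 norm = sum(|w|) = 14. J = 15 + 3/5 * 14 = 117/5.

117/5


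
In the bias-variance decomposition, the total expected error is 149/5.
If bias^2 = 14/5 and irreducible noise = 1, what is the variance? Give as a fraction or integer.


Total error = bias^2 + variance + irreducible noise. So variance = 149/5 - 14/5 - 1 = 26.

26


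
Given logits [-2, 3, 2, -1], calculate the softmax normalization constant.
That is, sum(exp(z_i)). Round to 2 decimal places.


Denom = e^-2=0.1353 + e^3=20.0855 + e^2=7.3891 + e^-1=0.3679. Sum = 27.9778, which rounds to 27.98.

27.98


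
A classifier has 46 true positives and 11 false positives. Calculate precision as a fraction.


Precision = TP / (TP + FP) = 46 / 57 = 46/57.

46/57


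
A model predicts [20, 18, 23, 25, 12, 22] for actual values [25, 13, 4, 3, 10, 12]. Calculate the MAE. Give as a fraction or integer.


MAE = (1/6) * (|25-20|=5 + |13-18|=5 + |4-23|=19 + |3-25|=22 + |10-12|=2 + |12-22|=10). Sum = 63. MAE = 21/2.

21/2


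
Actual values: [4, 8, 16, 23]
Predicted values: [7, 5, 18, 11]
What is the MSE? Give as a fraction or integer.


MSE = (1/4) * ((4-7)^2=9 + (8-5)^2=9 + (16-18)^2=4 + (23-11)^2=144). Sum = 166. MSE = 83/2.

83/2


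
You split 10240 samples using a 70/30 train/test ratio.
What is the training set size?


Test set = 10240 * 30% = 3072. Training set = 10240 - 3072 = 7168.

7168


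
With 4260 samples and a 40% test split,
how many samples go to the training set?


Test set = 4260 * 40% = 1704. Training set = 4260 - 1704 = 2556.

2556


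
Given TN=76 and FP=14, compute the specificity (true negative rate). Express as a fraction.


Specificity = TN / (TN + FP) = 76 / 90 = 38/45.

38/45


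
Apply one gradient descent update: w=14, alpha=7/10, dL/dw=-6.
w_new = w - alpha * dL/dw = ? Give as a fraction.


w_new = 14 - 7/10 * -6 = 14 - -21/5 = 91/5.

91/5


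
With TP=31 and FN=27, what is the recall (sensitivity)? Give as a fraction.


Recall = TP / (TP + FN) = 31 / 58 = 31/58.

31/58


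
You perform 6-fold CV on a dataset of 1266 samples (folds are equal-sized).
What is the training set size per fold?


Each validation fold has 1266/6 = 211 samples. Training set = 1266 - 211 = 1055.

1055


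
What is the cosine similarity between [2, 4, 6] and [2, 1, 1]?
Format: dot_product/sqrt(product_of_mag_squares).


dot = 14. |a|^2 = 56, |b|^2 = 6. cos = 14/sqrt(336).

14/sqrt(336)


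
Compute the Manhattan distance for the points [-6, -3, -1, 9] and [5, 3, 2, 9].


d = sum of absolute differences: |-6-5|=11 + |-3-3|=6 + |-1-2|=3 + |9-9|=0 = 20.

20


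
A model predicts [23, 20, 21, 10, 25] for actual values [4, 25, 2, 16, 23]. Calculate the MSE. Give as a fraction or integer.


MSE = (1/5) * ((4-23)^2=361 + (25-20)^2=25 + (2-21)^2=361 + (16-10)^2=36 + (23-25)^2=4). Sum = 787. MSE = 787/5.

787/5


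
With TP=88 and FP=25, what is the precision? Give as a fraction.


Precision = TP / (TP + FP) = 88 / 113 = 88/113.

88/113


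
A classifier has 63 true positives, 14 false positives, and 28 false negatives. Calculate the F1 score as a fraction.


Precision = 63/77 = 9/11. Recall = 63/91 = 9/13. F1 = 2*P*R/(P+R) = 3/4.

3/4


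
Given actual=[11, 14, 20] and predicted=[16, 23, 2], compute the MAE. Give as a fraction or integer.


MAE = (1/3) * (|11-16|=5 + |14-23|=9 + |20-2|=18). Sum = 32. MAE = 32/3.

32/3


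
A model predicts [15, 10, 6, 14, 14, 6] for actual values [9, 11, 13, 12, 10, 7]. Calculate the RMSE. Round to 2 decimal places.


MSE = 17.8333. RMSE = sqrt(17.8333) = 4.22.

4.22


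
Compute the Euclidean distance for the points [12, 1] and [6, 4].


d = sqrt(sum of squared differences). (12-6)^2=36, (1-4)^2=9. Sum = 45.

sqrt(45)


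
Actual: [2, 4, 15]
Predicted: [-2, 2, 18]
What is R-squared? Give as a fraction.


Mean(y) = 7. SS_res = 29. SS_tot = 98. R^2 = 1 - 29/(98) = 69/98.

69/98


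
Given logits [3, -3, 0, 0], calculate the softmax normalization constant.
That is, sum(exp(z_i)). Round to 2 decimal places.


Denom = e^3=20.0855 + e^-3=0.0498 + e^0=1.0000 + e^0=1.0000. Sum = 22.1353, which rounds to 22.14.

22.14


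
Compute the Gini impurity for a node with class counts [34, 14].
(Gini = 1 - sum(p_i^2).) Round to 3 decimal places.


Total = 48. Proportions: 34/48, 14/48. sum(p_i^2) = 0.5868. Gini = 1 - 0.5868 = 0.4132, which rounds to 0.413.

0.413


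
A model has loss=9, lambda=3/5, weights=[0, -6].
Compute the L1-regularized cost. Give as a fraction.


L1 norm = sum(|w|) = 6. J = 9 + 3/5 * 6 = 63/5.

63/5


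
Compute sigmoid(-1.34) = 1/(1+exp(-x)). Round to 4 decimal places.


sigma(-1.34) = 1/(1+e^(1.34)) = 1/(1+3.819044) = 1/4.819044 = 0.2075.

0.2075


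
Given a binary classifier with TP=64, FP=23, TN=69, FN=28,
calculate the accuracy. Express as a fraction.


Accuracy = (TP + TN) / (TP + TN + FP + FN) = (64 + 69) / 184 = 133/184.

133/184


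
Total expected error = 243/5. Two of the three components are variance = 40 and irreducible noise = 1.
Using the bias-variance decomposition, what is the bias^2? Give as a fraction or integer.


Total error = bias^2 + variance + irreducible noise. So bias^2 = 243/5 - 40 - 1 = 38/5.

38/5


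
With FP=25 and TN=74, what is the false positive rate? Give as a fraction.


FPR = FP / (FP + TN) = 25 / 99 = 25/99.

25/99


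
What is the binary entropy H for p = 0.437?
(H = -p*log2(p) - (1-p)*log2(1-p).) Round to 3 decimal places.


H = -0.437*log2(0.437) - 0.563*log2(0.563) = 0.989.

0.989


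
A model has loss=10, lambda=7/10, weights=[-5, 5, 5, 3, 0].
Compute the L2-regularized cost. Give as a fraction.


L2 sq norm = sum(w^2) = 84. J = 10 + 7/10 * 84 = 344/5.

344/5


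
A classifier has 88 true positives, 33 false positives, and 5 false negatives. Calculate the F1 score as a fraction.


Precision = 88/121 = 8/11. Recall = 88/93 = 88/93. F1 = 2*P*R/(P+R) = 88/107.

88/107


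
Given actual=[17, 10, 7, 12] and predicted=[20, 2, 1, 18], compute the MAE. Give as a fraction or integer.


MAE = (1/4) * (|17-20|=3 + |10-2|=8 + |7-1|=6 + |12-18|=6). Sum = 23. MAE = 23/4.

23/4


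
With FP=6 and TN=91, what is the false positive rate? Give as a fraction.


FPR = FP / (FP + TN) = 6 / 97 = 6/97.

6/97


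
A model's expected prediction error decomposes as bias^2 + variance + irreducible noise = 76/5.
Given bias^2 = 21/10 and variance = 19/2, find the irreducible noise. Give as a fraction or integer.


Total error = bias^2 + variance + irreducible noise. So irreducible noise = 76/5 - 21/10 - 19/2 = 18/5.

18/5


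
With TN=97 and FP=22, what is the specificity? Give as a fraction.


Specificity = TN / (TN + FP) = 97 / 119 = 97/119.

97/119


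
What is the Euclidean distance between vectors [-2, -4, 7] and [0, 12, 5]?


d = sqrt(sum of squared differences). (-2-0)^2=4, (-4-12)^2=256, (7-5)^2=4. Sum = 264.

sqrt(264)


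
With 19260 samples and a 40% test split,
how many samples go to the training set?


Test set = 19260 * 40% = 7704. Training set = 19260 - 7704 = 11556.

11556


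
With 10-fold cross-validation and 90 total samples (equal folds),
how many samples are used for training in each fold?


Each validation fold has 90/10 = 9 samples. Training set = 90 - 9 = 81.

81


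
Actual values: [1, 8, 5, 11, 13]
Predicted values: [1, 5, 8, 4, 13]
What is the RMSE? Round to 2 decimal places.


MSE = 13.4000. RMSE = sqrt(13.4000) = 3.66.

3.66


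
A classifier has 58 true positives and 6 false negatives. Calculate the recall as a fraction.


Recall = TP / (TP + FN) = 58 / 64 = 29/32.

29/32


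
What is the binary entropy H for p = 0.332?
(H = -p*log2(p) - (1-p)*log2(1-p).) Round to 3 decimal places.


H = -0.332*log2(0.332) - 0.668*log2(0.668) = 0.917.

0.917


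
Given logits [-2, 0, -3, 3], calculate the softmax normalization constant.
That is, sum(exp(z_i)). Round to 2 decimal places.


Denom = e^-2=0.1353 + e^0=1.0000 + e^-3=0.0498 + e^3=20.0855. Sum = 21.2706, which rounds to 21.27.

21.27


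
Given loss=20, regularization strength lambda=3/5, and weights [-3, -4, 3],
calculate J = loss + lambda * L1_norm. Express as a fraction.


L1 norm = sum(|w|) = 10. J = 20 + 3/5 * 10 = 26.

26


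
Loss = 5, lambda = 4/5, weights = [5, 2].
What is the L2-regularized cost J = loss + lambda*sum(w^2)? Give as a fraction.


L2 sq norm = sum(w^2) = 29. J = 5 + 4/5 * 29 = 141/5.

141/5


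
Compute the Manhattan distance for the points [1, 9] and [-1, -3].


d = sum of absolute differences: |1--1|=2 + |9--3|=12 = 14.

14


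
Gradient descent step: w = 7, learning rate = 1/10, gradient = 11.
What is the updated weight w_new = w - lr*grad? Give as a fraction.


w_new = 7 - 1/10 * 11 = 7 - 11/10 = 59/10.

59/10


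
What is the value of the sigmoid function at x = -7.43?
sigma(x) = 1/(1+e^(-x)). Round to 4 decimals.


sigma(-7.43) = 1/(1+e^(7.43)) = 1/(1+1685.807573) = 1/1686.807573 = 0.0006.

0.0006


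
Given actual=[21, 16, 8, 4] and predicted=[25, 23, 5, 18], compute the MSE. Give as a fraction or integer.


MSE = (1/4) * ((21-25)^2=16 + (16-23)^2=49 + (8-5)^2=9 + (4-18)^2=196). Sum = 270. MSE = 135/2.

135/2


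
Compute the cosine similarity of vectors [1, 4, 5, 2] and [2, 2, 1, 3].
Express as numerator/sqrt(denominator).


dot = 21. |a|^2 = 46, |b|^2 = 18. cos = 21/sqrt(828).

21/sqrt(828)


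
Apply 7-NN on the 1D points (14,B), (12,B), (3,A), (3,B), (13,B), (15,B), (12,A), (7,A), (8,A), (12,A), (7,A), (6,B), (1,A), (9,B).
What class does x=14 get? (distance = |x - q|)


Distances: |14-14|=0, |12-14|=2, |3-14|=11, |3-14|=11, |13-14|=1, |15-14|=1, |12-14|=2, |7-14|=7, |8-14|=6, |12-14|=2, |7-14|=7, |6-14|=8, |1-14|=13, |9-14|=5. 7 nearest: (14,B), (13,B), (15,B), (12,A), (12,A), (12,B), (9,B). Counts: {'B': 5, 'A': 2}. Majority class: B.

B


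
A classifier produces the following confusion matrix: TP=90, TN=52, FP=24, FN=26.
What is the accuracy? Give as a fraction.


Accuracy = (TP + TN) / (TP + TN + FP + FN) = (90 + 52) / 192 = 71/96.

71/96


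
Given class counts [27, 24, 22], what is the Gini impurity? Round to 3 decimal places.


Total = 73. Proportions: 27/73, 24/73, 22/73. sum(p_i^2) = 0.3357. Gini = 1 - 0.3357 = 0.6643, which rounds to 0.664.

0.664


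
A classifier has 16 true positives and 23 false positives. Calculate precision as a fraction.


Precision = TP / (TP + FP) = 16 / 39 = 16/39.

16/39


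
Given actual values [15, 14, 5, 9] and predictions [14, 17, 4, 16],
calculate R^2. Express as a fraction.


Mean(y) = 43/4. SS_res = 60. SS_tot = 259/4. R^2 = 1 - 60/(259/4) = 19/259.

19/259


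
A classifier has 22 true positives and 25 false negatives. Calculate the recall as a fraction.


Recall = TP / (TP + FN) = 22 / 47 = 22/47.

22/47


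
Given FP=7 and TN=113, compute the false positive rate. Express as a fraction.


FPR = FP / (FP + TN) = 7 / 120 = 7/120.

7/120


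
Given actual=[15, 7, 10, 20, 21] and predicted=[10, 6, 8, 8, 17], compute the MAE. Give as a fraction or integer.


MAE = (1/5) * (|15-10|=5 + |7-6|=1 + |10-8|=2 + |20-8|=12 + |21-17|=4). Sum = 24. MAE = 24/5.

24/5


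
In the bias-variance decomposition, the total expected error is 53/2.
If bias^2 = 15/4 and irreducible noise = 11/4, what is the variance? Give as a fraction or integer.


Total error = bias^2 + variance + irreducible noise. So variance = 53/2 - 15/4 - 11/4 = 20.

20


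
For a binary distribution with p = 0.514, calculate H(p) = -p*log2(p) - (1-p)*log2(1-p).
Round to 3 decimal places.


H = -0.514*log2(0.514) - 0.486*log2(0.486) = 0.999.

0.999


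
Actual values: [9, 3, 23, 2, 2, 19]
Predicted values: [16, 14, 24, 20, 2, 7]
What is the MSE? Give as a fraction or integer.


MSE = (1/6) * ((9-16)^2=49 + (3-14)^2=121 + (23-24)^2=1 + (2-20)^2=324 + (2-2)^2=0 + (19-7)^2=144). Sum = 639. MSE = 213/2.

213/2


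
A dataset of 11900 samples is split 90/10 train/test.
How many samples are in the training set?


Test set = 11900 * 10% = 1190. Training set = 11900 - 1190 = 10710.

10710


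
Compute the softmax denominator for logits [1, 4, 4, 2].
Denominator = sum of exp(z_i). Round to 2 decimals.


Denom = e^1=2.7183 + e^4=54.5982 + e^4=54.5982 + e^2=7.3891. Sum = 119.3038, which rounds to 119.30.

119.30


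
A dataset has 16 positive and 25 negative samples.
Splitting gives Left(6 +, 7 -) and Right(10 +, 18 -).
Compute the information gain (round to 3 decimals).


H(parent) = 0.9650. H(left) = 0.9957, H(right) = 0.9403. Weighted = (13/41)*0.9957 + (28/41)*0.9403 = 0.9579. IG = 0.9650 - 0.9579 = 0.0071, which rounds to 0.007.

0.007


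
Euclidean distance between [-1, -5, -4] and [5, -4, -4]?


d = sqrt(sum of squared differences). (-1-5)^2=36, (-5--4)^2=1, (-4--4)^2=0. Sum = 37.

sqrt(37)


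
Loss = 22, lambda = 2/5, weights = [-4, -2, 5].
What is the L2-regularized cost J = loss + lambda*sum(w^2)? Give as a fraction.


L2 sq norm = sum(w^2) = 45. J = 22 + 2/5 * 45 = 40.

40


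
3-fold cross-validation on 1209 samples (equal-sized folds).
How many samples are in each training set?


Each validation fold has 1209/3 = 403 samples. Training set = 1209 - 403 = 806.

806


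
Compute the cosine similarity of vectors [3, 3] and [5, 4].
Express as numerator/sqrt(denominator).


dot = 27. |a|^2 = 18, |b|^2 = 41. cos = 27/sqrt(738).

27/sqrt(738)


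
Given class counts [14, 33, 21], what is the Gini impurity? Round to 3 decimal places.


Total = 68. Proportions: 14/68, 33/68, 21/68. sum(p_i^2) = 0.3733. Gini = 1 - 0.3733 = 0.6267, which rounds to 0.627.

0.627


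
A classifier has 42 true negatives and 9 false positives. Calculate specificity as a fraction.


Specificity = TN / (TN + FP) = 42 / 51 = 14/17.

14/17


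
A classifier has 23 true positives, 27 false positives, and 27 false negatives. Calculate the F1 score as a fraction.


Precision = 23/50 = 23/50. Recall = 23/50 = 23/50. F1 = 2*P*R/(P+R) = 23/50.

23/50


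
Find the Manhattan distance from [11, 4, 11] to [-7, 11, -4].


d = sum of absolute differences: |11--7|=18 + |4-11|=7 + |11--4|=15 = 40.

40


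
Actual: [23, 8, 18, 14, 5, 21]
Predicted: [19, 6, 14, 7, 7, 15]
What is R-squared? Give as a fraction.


Mean(y) = 89/6. SS_res = 125. SS_tot = 1553/6. R^2 = 1 - 125/(1553/6) = 803/1553.

803/1553


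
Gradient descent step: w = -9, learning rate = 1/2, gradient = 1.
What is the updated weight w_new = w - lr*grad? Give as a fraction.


w_new = -9 - 1/2 * 1 = -9 - 1/2 = -19/2.

-19/2


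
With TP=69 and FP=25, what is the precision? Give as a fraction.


Precision = TP / (TP + FP) = 69 / 94 = 69/94.

69/94


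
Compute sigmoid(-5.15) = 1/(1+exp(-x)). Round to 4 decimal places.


sigma(-5.15) = 1/(1+e^(5.15)) = 1/(1+172.431490) = 1/173.431490 = 0.0058.

0.0058


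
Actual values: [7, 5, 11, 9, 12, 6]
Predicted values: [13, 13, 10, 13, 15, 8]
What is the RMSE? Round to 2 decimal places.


MSE = 21.6667. RMSE = sqrt(21.6667) = 4.65.

4.65


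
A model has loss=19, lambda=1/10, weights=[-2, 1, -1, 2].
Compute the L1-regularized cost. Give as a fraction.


L1 norm = sum(|w|) = 6. J = 19 + 1/10 * 6 = 98/5.

98/5


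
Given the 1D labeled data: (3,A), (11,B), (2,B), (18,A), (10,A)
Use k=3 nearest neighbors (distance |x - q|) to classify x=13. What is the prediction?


Distances: |3-13|=10, |11-13|=2, |2-13|=11, |18-13|=5, |10-13|=3. 3 nearest: (11,B), (10,A), (18,A). Counts: {'B': 1, 'A': 2}. Majority class: A.

A


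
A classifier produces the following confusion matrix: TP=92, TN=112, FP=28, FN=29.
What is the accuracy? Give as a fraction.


Accuracy = (TP + TN) / (TP + TN + FP + FN) = (92 + 112) / 261 = 68/87.

68/87


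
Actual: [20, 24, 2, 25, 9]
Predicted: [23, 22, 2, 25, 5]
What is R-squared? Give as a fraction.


Mean(y) = 16. SS_res = 29. SS_tot = 406. R^2 = 1 - 29/(406) = 13/14.

13/14


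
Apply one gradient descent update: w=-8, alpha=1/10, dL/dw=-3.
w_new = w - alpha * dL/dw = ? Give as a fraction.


w_new = -8 - 1/10 * -3 = -8 - -3/10 = -77/10.

-77/10


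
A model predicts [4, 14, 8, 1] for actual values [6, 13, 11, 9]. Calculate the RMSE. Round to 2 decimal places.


MSE = 19.5000. RMSE = sqrt(19.5000) = 4.42.

4.42


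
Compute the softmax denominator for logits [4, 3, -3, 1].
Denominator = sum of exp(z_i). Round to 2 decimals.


Denom = e^4=54.5982 + e^3=20.0855 + e^-3=0.0498 + e^1=2.7183. Sum = 77.4518, which rounds to 77.45.

77.45


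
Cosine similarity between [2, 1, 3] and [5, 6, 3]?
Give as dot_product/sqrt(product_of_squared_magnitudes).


dot = 25. |a|^2 = 14, |b|^2 = 70. cos = 25/sqrt(980).

25/sqrt(980)


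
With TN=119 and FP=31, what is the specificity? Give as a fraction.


Specificity = TN / (TN + FP) = 119 / 150 = 119/150.

119/150


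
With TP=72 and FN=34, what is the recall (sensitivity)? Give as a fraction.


Recall = TP / (TP + FN) = 72 / 106 = 36/53.

36/53


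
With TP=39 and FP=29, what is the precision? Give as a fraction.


Precision = TP / (TP + FP) = 39 / 68 = 39/68.

39/68


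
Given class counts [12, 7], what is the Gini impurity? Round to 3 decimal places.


Total = 19. Proportions: 12/19, 7/19. sum(p_i^2) = 0.5346. Gini = 1 - 0.5346 = 0.4654, which rounds to 0.465.

0.465


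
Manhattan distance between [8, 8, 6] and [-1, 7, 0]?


d = sum of absolute differences: |8--1|=9 + |8-7|=1 + |6-0|=6 = 16.

16


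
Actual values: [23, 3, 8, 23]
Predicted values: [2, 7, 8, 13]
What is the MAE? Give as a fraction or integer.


MAE = (1/4) * (|23-2|=21 + |3-7|=4 + |8-8|=0 + |23-13|=10). Sum = 35. MAE = 35/4.

35/4


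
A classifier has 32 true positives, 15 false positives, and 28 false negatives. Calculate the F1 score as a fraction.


Precision = 32/47 = 32/47. Recall = 32/60 = 8/15. F1 = 2*P*R/(P+R) = 64/107.

64/107


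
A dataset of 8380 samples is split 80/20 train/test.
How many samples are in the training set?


Test set = 8380 * 20% = 1676. Training set = 8380 - 1676 = 6704.

6704


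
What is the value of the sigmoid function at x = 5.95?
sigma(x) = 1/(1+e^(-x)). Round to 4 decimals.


sigma(5.95) = 1/(1+e^(-5.95)) = 1/(1+0.002606) = 1/1.002606 = 0.9974.

0.9974


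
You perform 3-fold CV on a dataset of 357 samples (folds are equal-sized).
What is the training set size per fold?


Each validation fold has 357/3 = 119 samples. Training set = 357 - 119 = 238.

238


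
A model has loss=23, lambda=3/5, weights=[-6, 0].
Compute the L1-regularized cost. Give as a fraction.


L1 norm = sum(|w|) = 6. J = 23 + 3/5 * 6 = 133/5.

133/5


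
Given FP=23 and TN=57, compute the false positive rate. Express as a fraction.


FPR = FP / (FP + TN) = 23 / 80 = 23/80.

23/80


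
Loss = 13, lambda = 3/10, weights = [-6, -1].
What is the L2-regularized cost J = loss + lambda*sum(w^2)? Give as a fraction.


L2 sq norm = sum(w^2) = 37. J = 13 + 3/10 * 37 = 241/10.

241/10


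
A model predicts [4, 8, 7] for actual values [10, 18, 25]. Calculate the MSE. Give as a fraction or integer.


MSE = (1/3) * ((10-4)^2=36 + (18-8)^2=100 + (25-7)^2=324). Sum = 460. MSE = 460/3.

460/3


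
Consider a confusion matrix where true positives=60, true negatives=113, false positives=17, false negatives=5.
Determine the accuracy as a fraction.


Accuracy = (TP + TN) / (TP + TN + FP + FN) = (60 + 113) / 195 = 173/195.

173/195


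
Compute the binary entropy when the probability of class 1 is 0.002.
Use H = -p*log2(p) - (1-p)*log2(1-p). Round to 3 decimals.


H = -0.002*log2(0.002) - 0.998*log2(0.998) = 0.021.

0.021


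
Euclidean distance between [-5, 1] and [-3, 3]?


d = sqrt(sum of squared differences). (-5--3)^2=4, (1-3)^2=4. Sum = 8.

sqrt(8)


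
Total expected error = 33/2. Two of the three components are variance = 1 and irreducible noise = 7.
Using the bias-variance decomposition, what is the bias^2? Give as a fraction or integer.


Total error = bias^2 + variance + irreducible noise. So bias^2 = 33/2 - 1 - 7 = 17/2.

17/2


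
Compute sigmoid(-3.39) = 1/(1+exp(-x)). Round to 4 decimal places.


sigma(-3.39) = 1/(1+e^(3.39)) = 1/(1+29.665952) = 1/30.665952 = 0.0326.

0.0326


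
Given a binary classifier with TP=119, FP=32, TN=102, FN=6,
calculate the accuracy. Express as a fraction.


Accuracy = (TP + TN) / (TP + TN + FP + FN) = (119 + 102) / 259 = 221/259.

221/259


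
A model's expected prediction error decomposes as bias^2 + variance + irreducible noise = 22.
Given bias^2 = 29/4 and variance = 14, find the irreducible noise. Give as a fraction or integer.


Total error = bias^2 + variance + irreducible noise. So irreducible noise = 22 - 29/4 - 14 = 3/4.

3/4


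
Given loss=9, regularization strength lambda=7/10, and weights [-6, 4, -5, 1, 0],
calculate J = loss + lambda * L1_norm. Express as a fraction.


L1 norm = sum(|w|) = 16. J = 9 + 7/10 * 16 = 101/5.

101/5


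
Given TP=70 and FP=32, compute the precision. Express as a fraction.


Precision = TP / (TP + FP) = 70 / 102 = 35/51.

35/51


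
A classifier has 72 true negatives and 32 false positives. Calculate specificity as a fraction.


Specificity = TN / (TN + FP) = 72 / 104 = 9/13.

9/13


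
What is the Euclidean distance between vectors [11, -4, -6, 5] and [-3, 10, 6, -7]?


d = sqrt(sum of squared differences). (11--3)^2=196, (-4-10)^2=196, (-6-6)^2=144, (5--7)^2=144. Sum = 680.

sqrt(680)


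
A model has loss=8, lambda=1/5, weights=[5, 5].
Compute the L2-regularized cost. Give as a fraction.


L2 sq norm = sum(w^2) = 50. J = 8 + 1/5 * 50 = 18.

18


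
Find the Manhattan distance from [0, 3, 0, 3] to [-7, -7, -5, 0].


d = sum of absolute differences: |0--7|=7 + |3--7|=10 + |0--5|=5 + |3-0|=3 = 25.

25


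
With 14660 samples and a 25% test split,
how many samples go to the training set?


Test set = 14660 * 25% = 3665. Training set = 14660 - 3665 = 10995.

10995


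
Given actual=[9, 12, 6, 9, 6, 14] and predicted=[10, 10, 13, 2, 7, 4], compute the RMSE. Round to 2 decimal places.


MSE = 34.0000. RMSE = sqrt(34.0000) = 5.83.

5.83


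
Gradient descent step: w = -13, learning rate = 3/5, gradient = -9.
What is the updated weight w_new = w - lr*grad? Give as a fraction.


w_new = -13 - 3/5 * -9 = -13 - -27/5 = -38/5.

-38/5


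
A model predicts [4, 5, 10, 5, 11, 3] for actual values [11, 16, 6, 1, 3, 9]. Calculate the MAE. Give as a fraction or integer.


MAE = (1/6) * (|11-4|=7 + |16-5|=11 + |6-10|=4 + |1-5|=4 + |3-11|=8 + |9-3|=6). Sum = 40. MAE = 20/3.

20/3


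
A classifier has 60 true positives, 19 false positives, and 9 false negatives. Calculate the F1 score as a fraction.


Precision = 60/79 = 60/79. Recall = 60/69 = 20/23. F1 = 2*P*R/(P+R) = 30/37.

30/37


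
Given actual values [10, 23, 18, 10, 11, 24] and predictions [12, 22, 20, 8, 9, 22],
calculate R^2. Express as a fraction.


Mean(y) = 16. SS_res = 21. SS_tot = 214. R^2 = 1 - 21/(214) = 193/214.

193/214


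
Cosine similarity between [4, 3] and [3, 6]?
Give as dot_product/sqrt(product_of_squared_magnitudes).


dot = 30. |a|^2 = 25, |b|^2 = 45. cos = 30/sqrt(1125).

30/sqrt(1125)


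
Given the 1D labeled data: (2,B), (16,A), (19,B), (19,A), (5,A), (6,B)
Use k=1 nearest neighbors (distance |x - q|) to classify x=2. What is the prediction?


Distances: |2-2|=0, |16-2|=14, |19-2|=17, |19-2|=17, |5-2|=3, |6-2|=4. 1 nearest: (2,B). Counts: {'B': 1}. Majority class: B.

B


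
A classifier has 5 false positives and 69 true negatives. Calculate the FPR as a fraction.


FPR = FP / (FP + TN) = 5 / 74 = 5/74.

5/74


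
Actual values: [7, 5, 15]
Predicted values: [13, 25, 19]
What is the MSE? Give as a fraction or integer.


MSE = (1/3) * ((7-13)^2=36 + (5-25)^2=400 + (15-19)^2=16). Sum = 452. MSE = 452/3.

452/3


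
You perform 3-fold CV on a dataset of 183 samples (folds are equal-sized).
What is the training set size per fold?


Each validation fold has 183/3 = 61 samples. Training set = 183 - 61 = 122.

122


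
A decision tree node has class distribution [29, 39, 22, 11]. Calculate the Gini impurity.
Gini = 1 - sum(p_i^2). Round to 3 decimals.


Total = 101. Proportions: 29/101, 39/101, 22/101, 11/101. sum(p_i^2) = 0.2909. Gini = 1 - 0.2909 = 0.7091, which rounds to 0.709.

0.709


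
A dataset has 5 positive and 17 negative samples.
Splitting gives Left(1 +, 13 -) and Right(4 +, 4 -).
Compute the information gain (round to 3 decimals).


H(parent) = 0.7732. H(left) = 0.3712, H(right) = 1.0000. Weighted = (14/22)*0.3712 + (8/22)*1.0000 = 0.5999. IG = 0.7732 - 0.5999 = 0.1733, which rounds to 0.173.

0.173


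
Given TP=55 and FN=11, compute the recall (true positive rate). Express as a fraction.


Recall = TP / (TP + FN) = 55 / 66 = 5/6.

5/6


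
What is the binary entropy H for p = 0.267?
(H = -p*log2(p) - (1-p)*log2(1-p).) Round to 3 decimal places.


H = -0.267*log2(0.267) - 0.733*log2(0.733) = 0.837.

0.837


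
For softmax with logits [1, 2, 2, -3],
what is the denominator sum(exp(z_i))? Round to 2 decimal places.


Denom = e^1=2.7183 + e^2=7.3891 + e^2=7.3891 + e^-3=0.0498. Sum = 17.5463, which rounds to 17.55.

17.55


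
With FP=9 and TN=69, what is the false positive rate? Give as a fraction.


FPR = FP / (FP + TN) = 9 / 78 = 3/26.

3/26


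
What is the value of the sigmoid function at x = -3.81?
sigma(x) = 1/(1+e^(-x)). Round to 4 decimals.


sigma(-3.81) = 1/(1+e^(3.81)) = 1/(1+45.150439) = 1/46.150439 = 0.0217.

0.0217


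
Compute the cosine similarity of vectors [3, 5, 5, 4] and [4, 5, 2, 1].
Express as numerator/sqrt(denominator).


dot = 51. |a|^2 = 75, |b|^2 = 46. cos = 51/sqrt(3450).

51/sqrt(3450)


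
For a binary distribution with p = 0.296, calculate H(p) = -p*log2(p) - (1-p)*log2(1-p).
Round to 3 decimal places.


H = -0.296*log2(0.296) - 0.704*log2(0.704) = 0.876.

0.876


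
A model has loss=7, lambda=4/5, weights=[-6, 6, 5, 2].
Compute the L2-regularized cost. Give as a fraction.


L2 sq norm = sum(w^2) = 101. J = 7 + 4/5 * 101 = 439/5.

439/5


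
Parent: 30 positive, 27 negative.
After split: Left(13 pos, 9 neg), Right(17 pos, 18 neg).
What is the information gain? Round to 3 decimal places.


H(parent) = 0.9980. H(left) = 0.9760, H(right) = 0.9994. Weighted = (22/57)*0.9760 + (35/57)*0.9994 = 0.9904. IG = 0.9980 - 0.9904 = 0.0076, which rounds to 0.008.

0.008


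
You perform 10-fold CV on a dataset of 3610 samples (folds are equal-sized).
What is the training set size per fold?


Each validation fold has 3610/10 = 361 samples. Training set = 3610 - 361 = 3249.

3249


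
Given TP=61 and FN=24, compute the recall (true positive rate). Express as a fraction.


Recall = TP / (TP + FN) = 61 / 85 = 61/85.

61/85


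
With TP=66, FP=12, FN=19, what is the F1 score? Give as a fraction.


Precision = 66/78 = 11/13. Recall = 66/85 = 66/85. F1 = 2*P*R/(P+R) = 132/163.

132/163


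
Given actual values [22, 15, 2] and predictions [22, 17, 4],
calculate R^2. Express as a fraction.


Mean(y) = 13. SS_res = 8. SS_tot = 206. R^2 = 1 - 8/(206) = 99/103.

99/103


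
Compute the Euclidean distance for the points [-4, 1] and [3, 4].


d = sqrt(sum of squared differences). (-4-3)^2=49, (1-4)^2=9. Sum = 58.

sqrt(58)


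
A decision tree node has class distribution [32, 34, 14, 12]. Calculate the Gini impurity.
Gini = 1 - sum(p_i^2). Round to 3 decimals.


Total = 92. Proportions: 32/92, 34/92, 14/92, 12/92. sum(p_i^2) = 0.2977. Gini = 1 - 0.2977 = 0.7023, which rounds to 0.702.

0.702


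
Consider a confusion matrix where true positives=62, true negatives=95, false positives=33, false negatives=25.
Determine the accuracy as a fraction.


Accuracy = (TP + TN) / (TP + TN + FP + FN) = (62 + 95) / 215 = 157/215.

157/215


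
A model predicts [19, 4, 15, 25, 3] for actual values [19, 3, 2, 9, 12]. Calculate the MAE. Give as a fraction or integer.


MAE = (1/5) * (|19-19|=0 + |3-4|=1 + |2-15|=13 + |9-25|=16 + |12-3|=9). Sum = 39. MAE = 39/5.

39/5


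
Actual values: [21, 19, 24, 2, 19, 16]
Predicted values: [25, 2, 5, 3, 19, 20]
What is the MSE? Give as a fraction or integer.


MSE = (1/6) * ((21-25)^2=16 + (19-2)^2=289 + (24-5)^2=361 + (2-3)^2=1 + (19-19)^2=0 + (16-20)^2=16). Sum = 683. MSE = 683/6.

683/6


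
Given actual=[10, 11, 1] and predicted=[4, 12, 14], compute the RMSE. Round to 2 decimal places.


MSE = 68.6667. RMSE = sqrt(68.6667) = 8.29.

8.29


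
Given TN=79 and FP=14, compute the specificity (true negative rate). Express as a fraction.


Specificity = TN / (TN + FP) = 79 / 93 = 79/93.

79/93


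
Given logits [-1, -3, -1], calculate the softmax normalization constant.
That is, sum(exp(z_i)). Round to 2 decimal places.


Denom = e^-1=0.3679 + e^-3=0.0498 + e^-1=0.3679. Sum = 0.7856, which rounds to 0.79.

0.79


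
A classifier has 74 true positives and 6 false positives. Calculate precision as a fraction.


Precision = TP / (TP + FP) = 74 / 80 = 37/40.

37/40


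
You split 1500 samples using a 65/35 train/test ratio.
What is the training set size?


Test set = 1500 * 35% = 525. Training set = 1500 - 525 = 975.

975


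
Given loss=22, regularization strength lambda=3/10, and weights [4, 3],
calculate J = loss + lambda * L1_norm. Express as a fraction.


L1 norm = sum(|w|) = 7. J = 22 + 3/10 * 7 = 241/10.

241/10


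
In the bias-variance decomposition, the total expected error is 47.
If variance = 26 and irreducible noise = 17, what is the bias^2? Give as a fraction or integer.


Total error = bias^2 + variance + irreducible noise. So bias^2 = 47 - 26 - 17 = 4.

4


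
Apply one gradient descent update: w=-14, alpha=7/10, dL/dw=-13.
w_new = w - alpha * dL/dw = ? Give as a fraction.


w_new = -14 - 7/10 * -13 = -14 - -91/10 = -49/10.

-49/10


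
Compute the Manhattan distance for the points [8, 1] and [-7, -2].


d = sum of absolute differences: |8--7|=15 + |1--2|=3 = 18.

18


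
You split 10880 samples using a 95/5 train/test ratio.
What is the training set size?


Test set = 10880 * 5% = 544. Training set = 10880 - 544 = 10336.

10336


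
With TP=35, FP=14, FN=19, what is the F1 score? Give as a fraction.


Precision = 35/49 = 5/7. Recall = 35/54 = 35/54. F1 = 2*P*R/(P+R) = 70/103.

70/103
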